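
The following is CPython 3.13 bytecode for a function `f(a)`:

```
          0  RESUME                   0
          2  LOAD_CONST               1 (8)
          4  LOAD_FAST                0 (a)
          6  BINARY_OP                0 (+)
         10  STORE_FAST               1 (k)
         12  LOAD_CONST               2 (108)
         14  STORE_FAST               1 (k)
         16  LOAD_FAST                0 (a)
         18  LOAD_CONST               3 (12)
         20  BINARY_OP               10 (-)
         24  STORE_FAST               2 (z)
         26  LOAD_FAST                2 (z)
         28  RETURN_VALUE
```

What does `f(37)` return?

LOAD_CONST → push 8. Stack: [8]
LOAD_FAST a → push 37. Stack: [8, 37]
BINARY_OP + → 8 + 37 = 45. Stack: [45]
STORE_FAST k → k=45. Stack: []
LOAD_CONST → push 108. Stack: [108]
STORE_FAST k → k=108. Stack: []
LOAD_FAST a → push 37. Stack: [37]
LOAD_CONST → push 12. Stack: [37, 12]
BINARY_OP - → 37 - 12 = 25. Stack: [25]
STORE_FAST z → z=25. Stack: []
LOAD_FAST z → push 25. Stack: [25]
RETURN_VALUE → return 25.

25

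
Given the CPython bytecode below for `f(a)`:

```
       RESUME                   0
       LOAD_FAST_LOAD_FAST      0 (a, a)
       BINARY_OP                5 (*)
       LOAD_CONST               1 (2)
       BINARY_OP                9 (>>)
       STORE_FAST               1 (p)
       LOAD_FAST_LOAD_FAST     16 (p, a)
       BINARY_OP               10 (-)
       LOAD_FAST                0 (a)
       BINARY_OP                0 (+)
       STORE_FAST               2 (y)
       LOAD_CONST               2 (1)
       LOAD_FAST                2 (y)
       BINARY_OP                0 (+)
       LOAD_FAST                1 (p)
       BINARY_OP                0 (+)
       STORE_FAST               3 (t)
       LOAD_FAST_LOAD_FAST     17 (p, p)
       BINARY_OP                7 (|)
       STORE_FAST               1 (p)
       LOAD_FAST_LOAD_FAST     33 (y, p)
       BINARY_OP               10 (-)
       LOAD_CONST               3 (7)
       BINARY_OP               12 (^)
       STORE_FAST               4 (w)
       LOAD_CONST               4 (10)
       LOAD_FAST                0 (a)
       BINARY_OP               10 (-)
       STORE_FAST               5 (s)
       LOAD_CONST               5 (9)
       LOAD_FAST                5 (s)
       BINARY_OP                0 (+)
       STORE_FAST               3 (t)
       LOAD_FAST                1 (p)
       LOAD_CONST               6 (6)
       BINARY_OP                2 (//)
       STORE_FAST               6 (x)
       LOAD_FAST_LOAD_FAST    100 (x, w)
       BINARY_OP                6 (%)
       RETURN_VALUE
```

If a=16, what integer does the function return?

LOAD_FAST_LOAD_FAST a,a → push 16,16. Stack: [16, 16]
BINARY_OP * → 16 * 16 = 256. Stack: [256]
LOAD_CONST → push 2. Stack: [256, 2]
BINARY_OP >> → 256 >> 2 = 64. Stack: [64]
STORE_FAST p → p=64. Stack: []
LOAD_FAST_LOAD_FAST p,a → push 64,16. Stack: [64, 16]
BINARY_OP - → 64 - 16 = 48. Stack: [48]
LOAD_FAST a → push 16. Stack: [48, 16]
BINARY_OP + → 48 + 16 = 64. Stack: [64]
STORE_FAST y → y=64. Stack: []
LOAD_CONST → push 1. Stack: [1]
LOAD_FAST y → push 64. Stack: [1, 64]
BINARY_OP + → 1 + 64 = 65. Stack: [65]
LOAD_FAST p → push 64. Stack: [65, 64]
BINARY_OP + → 65 + 64 = 129. Stack: [129]
STORE_FAST t → t=129. Stack: []
LOAD_FAST_LOAD_FAST p,p → push 64,64. Stack: [64, 64]
BINARY_OP | → 64 | 64 = 64. Stack: [64]
STORE_FAST p → p=64. Stack: []
LOAD_FAST_LOAD_FAST y,p → push 64,64. Stack: [64, 64]
BINARY_OP - → 64 - 64 = 0. Stack: [0]
LOAD_CONST → push 7. Stack: [0, 7]
BINARY_OP ^ → 0 ^ 7 = 7. Stack: [7]
STORE_FAST w → w=7. Stack: []
LOAD_CONST → push 10. Stack: [10]
LOAD_FAST a → push 16. Stack: [10, 16]
BINARY_OP - → 10 - 16 = -6. Stack: [-6]
STORE_FAST s → s=-6. Stack: []
LOAD_CONST → push 9. Stack: [9]
LOAD_FAST s → push -6. Stack: [9, -6]
BINARY_OP + → 9 + -6 = 3. Stack: [3]
STORE_FAST t → t=3. Stack: []
LOAD_FAST p → push 64. Stack: [64]
LOAD_CONST → push 6. Stack: [64, 6]
BINARY_OP // → 64 // 6 = 10. Stack: [10]
STORE_FAST x → x=10. Stack: []
LOAD_FAST_LOAD_FAST x,w → push 10,7. Stack: [10, 7]
BINARY_OP % → 10 % 7 = 3. Stack: [3]
RETURN_VALUE → return 3.

3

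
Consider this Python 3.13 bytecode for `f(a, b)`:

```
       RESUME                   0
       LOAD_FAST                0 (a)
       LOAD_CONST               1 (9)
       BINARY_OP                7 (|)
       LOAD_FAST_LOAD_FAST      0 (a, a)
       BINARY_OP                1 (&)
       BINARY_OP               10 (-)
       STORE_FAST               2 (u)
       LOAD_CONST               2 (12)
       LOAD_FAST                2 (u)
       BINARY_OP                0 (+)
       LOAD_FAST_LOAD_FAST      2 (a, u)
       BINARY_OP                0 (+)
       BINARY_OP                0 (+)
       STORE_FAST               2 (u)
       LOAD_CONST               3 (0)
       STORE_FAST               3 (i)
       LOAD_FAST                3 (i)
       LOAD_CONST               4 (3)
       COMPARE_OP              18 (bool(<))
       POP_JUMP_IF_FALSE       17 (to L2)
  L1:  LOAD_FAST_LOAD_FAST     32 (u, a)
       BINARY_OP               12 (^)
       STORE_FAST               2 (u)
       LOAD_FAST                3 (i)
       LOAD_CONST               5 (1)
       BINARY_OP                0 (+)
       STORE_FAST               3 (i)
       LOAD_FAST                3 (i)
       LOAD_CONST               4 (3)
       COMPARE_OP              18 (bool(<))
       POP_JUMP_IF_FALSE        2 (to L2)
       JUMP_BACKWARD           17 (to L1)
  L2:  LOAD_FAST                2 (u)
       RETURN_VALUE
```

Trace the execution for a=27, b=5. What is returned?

LOAD_FAST a → push 27. Stack: [27]
LOAD_CONST → push 9. Stack: [27, 9]
BINARY_OP | → 27 | 9 = 27. Stack: [27]
LOAD_FAST_LOAD_FAST a,a → push 27,27. Stack: [27, 27, 27]
BINARY_OP & → 27 & 27 = 27. Stack: [27, 27]
BINARY_OP - → 27 - 27 = 0. Stack: [0]
STORE_FAST u → u=0. Stack: []
LOAD_CONST → push 12. Stack: [12]
LOAD_FAST u → push 0. Stack: [12, 0]
BINARY_OP + → 12 + 0 = 12. Stack: [12]
LOAD_FAST_LOAD_FAST a,u → push 27,0. Stack: [12, 27, 0]
BINARY_OP + → 27 + 0 = 27. Stack: [12, 27]
BINARY_OP + → 12 + 27 = 39. Stack: [39]
STORE_FAST u → u=39. Stack: []
LOAD_CONST → push 0. Stack: [0]
STORE_FAST i → i=0. Stack: []
LOAD_FAST i → push 0. Stack: [0]
LOAD_CONST → push 3. Stack: [0, 3]
COMPARE_OP bool(<) → 0 vs 3 = True. Stack: [True]
POP_JUMP_IF_FALSE → pop True; no jump. Stack: []
LOAD_FAST_LOAD_FAST u,a → push 39,27. Stack: [39, 27]
BINARY_OP ^ → 39 ^ 27 = 60. Stack: [60]
STORE_FAST u → u=60. Stack: []
LOAD_FAST i → push 0. Stack: [0]
LOAD_CONST → push 1. Stack: [0, 1]
BINARY_OP + → 0 + 1 = 1. Stack: [1]
STORE_FAST i → i=1. Stack: []
LOAD_FAST i → push 1. Stack: [1]
LOAD_CONST → push 3. Stack: [1, 3]
COMPARE_OP bool(<) → 1 vs 3 = True. Stack: [True]
POP_JUMP_IF_FALSE → pop True; no jump. Stack: []
LOAD_FAST_LOAD_FAST u,a → push 60,27. Stack: [60, 27]
BINARY_OP ^ → 60 ^ 27 = 39. Stack: [39]
STORE_FAST u → u=39. Stack: []
LOAD_FAST i → push 1. Stack: [1]
LOAD_CONST → push 1. Stack: [1, 1]
BINARY_OP + → 1 + 1 = 2. Stack: [2]
STORE_FAST i → i=2. Stack: []
LOAD_FAST i → push 2. Stack: [2]
LOAD_CONST → push 3. Stack: [2, 3]
COMPARE_OP bool(<) → 2 vs 3 = True. Stack: [True]
POP_JUMP_IF_FALSE → pop True; no jump. Stack: []
LOAD_FAST_LOAD_FAST u,a → push 39,27. Stack: [39, 27]
BINARY_OP ^ → 39 ^ 27 = 60. Stack: [60]
STORE_FAST u → u=60. Stack: []
LOAD_FAST i → push 2. Stack: [2]
LOAD_CONST → push 1. Stack: [2, 1]
BINARY_OP + → 2 + 1 = 3. Stack: [3]
STORE_FAST i → i=3. Stack: []
LOAD_FAST i → push 3. Stack: [3]
LOAD_CONST → push 3. Stack: [3, 3]
COMPARE_OP bool(<) → 3 vs 3 = False. Stack: [False]
POP_JUMP_IF_FALSE → pop False; jump. Stack: []
LOAD_FAST u → push 60. Stack: [60]
RETURN_VALUE → return 60.

60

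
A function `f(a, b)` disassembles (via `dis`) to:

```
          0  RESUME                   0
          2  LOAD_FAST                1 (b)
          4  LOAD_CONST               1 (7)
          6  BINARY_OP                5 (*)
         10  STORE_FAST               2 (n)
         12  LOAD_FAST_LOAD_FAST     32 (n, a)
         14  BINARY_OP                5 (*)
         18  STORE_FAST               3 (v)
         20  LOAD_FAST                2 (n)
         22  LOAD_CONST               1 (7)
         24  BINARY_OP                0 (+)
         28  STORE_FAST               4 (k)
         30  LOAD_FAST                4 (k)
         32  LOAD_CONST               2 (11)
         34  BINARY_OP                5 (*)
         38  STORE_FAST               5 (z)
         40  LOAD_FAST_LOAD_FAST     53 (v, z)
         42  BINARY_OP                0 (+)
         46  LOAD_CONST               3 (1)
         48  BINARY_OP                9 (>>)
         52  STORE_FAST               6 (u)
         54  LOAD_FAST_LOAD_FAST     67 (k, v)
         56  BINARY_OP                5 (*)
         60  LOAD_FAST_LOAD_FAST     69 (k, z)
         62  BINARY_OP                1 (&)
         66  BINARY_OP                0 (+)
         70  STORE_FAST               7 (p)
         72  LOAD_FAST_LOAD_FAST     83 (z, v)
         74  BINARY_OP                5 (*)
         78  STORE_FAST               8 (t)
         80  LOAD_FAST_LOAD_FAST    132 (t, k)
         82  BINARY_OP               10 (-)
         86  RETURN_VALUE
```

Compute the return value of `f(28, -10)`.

1358343

LOAD_FAST b → push -10. Stack: [-10]
LOAD_CONST → push 7. Stack: [-10, 7]
BINARY_OP * → -10 * 7 = -70. Stack: [-70]
STORE_FAST n → n=-70. Stack: []
LOAD_FAST_LOAD_FAST n,a → push -70,28. Stack: [-70, 28]
BINARY_OP * → -70 * 28 = -1960. Stack: [-1960]
STORE_FAST v → v=-1960. Stack: []
LOAD_FAST n → push -70. Stack: [-70]
LOAD_CONST → push 7. Stack: [-70, 7]
BINARY_OP + → -70 + 7 = -63. Stack: [-63]
STORE_FAST k → k=-63. Stack: []
LOAD_FAST k → push -63. Stack: [-63]
LOAD_CONST → push 11. Stack: [-63, 11]
BINARY_OP * → -63 * 11 = -693. Stack: [-693]
STORE_FAST z → z=-693. Stack: []
LOAD_FAST_LOAD_FAST v,z → push -1960,-693. Stack: [-1960, -693]
BINARY_OP + → -1960 + -693 = -2653. Stack: [-2653]
LOAD_CONST → push 1. Stack: [-2653, 1]
BINARY_OP >> → -2653 >> 1 = -1327. Stack: [-1327]
STORE_FAST u → u=-1327. Stack: []
LOAD_FAST_LOAD_FAST k,v → push -63,-1960. Stack: [-63, -1960]
BINARY_OP * → -63 * -1960 = 123480. Stack: [123480]
LOAD_FAST_LOAD_FAST k,z → push -63,-693. Stack: [123480, -63, -693]
BINARY_OP & → -63 & -693 = -703. Stack: [123480, -703]
BINARY_OP + → 123480 + -703 = 122777. Stack: [122777]
STORE_FAST p → p=122777. Stack: []
LOAD_FAST_LOAD_FAST z,v → push -693,-1960. Stack: [-693, -1960]
BINARY_OP * → -693 * -1960 = 1358280. Stack: [1358280]
STORE_FAST t → t=1358280. Stack: []
LOAD_FAST_LOAD_FAST t,k → push 1358280,-63. Stack: [1358280, -63]
BINARY_OP - → 1358280 - -63 = 1358343. Stack: [1358343]
RETURN_VALUE → return 1358343.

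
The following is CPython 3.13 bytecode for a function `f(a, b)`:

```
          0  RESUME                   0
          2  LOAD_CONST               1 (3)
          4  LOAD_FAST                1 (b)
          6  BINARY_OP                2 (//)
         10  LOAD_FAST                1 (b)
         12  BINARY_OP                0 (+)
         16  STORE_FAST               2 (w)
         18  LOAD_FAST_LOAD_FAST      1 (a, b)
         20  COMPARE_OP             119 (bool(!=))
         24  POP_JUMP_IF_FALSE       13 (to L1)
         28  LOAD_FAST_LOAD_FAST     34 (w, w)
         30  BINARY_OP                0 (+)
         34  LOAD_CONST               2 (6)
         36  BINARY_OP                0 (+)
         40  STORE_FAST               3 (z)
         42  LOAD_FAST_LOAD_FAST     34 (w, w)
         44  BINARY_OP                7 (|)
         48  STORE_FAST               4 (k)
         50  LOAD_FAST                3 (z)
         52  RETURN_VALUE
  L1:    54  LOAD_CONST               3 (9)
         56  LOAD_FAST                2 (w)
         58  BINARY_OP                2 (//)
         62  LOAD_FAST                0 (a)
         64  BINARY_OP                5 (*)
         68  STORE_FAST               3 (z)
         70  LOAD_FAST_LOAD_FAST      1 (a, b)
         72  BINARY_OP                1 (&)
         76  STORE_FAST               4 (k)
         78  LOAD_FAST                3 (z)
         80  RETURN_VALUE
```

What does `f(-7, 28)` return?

LOAD_CONST → push 3. Stack: [3]
LOAD_FAST b → push 28. Stack: [3, 28]
BINARY_OP // → 3 // 28 = 0. Stack: [0]
LOAD_FAST b → push 28. Stack: [0, 28]
BINARY_OP + → 0 + 28 = 28. Stack: [28]
STORE_FAST w → w=28. Stack: []
LOAD_FAST_LOAD_FAST a,b → push -7,28. Stack: [-7, 28]
COMPARE_OP bool(!=) → -7 vs 28 = True. Stack: [True]
POP_JUMP_IF_FALSE → pop True; no jump. Stack: []
LOAD_FAST_LOAD_FAST w,w → push 28,28. Stack: [28, 28]
BINARY_OP + → 28 + 28 = 56. Stack: [56]
LOAD_CONST → push 6. Stack: [56, 6]
BINARY_OP + → 56 + 6 = 62. Stack: [62]
STORE_FAST z → z=62. Stack: []
LOAD_FAST_LOAD_FAST w,w → push 28,28. Stack: [28, 28]
BINARY_OP | → 28 | 28 = 28. Stack: [28]
STORE_FAST k → k=28. Stack: []
LOAD_FAST z → push 62. Stack: [62]
RETURN_VALUE → return 62.

62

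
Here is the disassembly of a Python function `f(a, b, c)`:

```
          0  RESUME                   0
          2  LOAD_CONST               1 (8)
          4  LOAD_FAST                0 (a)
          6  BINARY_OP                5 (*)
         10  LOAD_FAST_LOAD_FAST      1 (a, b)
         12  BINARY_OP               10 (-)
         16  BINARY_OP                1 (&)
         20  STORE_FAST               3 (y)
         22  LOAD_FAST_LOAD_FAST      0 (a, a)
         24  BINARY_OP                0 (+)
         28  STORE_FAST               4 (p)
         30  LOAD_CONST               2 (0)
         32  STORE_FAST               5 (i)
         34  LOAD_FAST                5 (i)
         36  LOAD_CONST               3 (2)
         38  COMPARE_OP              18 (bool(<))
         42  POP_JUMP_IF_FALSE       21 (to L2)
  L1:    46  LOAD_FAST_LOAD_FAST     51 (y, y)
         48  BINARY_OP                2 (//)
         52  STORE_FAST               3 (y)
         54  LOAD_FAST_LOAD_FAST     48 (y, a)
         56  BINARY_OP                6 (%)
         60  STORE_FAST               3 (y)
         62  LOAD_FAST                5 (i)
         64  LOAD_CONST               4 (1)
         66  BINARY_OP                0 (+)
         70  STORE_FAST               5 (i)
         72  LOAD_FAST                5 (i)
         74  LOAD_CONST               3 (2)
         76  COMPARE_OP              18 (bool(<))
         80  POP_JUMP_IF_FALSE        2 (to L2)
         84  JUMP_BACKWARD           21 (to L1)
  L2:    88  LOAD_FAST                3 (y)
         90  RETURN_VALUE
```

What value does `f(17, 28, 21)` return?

1

LOAD_CONST → push 8. Stack: [8]
LOAD_FAST a → push 17. Stack: [8, 17]
BINARY_OP * → 8 * 17 = 136. Stack: [136]
LOAD_FAST_LOAD_FAST a,b → push 17,28. Stack: [136, 17, 28]
BINARY_OP - → 17 - 28 = -11. Stack: [136, -11]
BINARY_OP & → 136 & -11 = 128. Stack: [128]
STORE_FAST y → y=128. Stack: []
LOAD_FAST_LOAD_FAST a,a → push 17,17. Stack: [17, 17]
BINARY_OP + → 17 + 17 = 34. Stack: [34]
STORE_FAST p → p=34. Stack: []
LOAD_CONST → push 0. Stack: [0]
STORE_FAST i → i=0. Stack: []
LOAD_FAST i → push 0. Stack: [0]
LOAD_CONST → push 2. Stack: [0, 2]
COMPARE_OP bool(<) → 0 vs 2 = True. Stack: [True]
POP_JUMP_IF_FALSE → pop True; no jump. Stack: []
LOAD_FAST_LOAD_FAST y,y → push 128,128. Stack: [128, 128]
BINARY_OP // → 128 // 128 = 1. Stack: [1]
STORE_FAST y → y=1. Stack: []
LOAD_FAST_LOAD_FAST y,a → push 1,17. Stack: [1, 17]
BINARY_OP % → 1 % 17 = 1. Stack: [1]
STORE_FAST y → y=1. Stack: []
LOAD_FAST i → push 0. Stack: [0]
LOAD_CONST → push 1. Stack: [0, 1]
BINARY_OP + → 0 + 1 = 1. Stack: [1]
STORE_FAST i → i=1. Stack: []
LOAD_FAST i → push 1. Stack: [1]
LOAD_CONST → push 2. Stack: [1, 2]
COMPARE_OP bool(<) → 1 vs 2 = True. Stack: [True]
POP_JUMP_IF_FALSE → pop True; no jump. Stack: []
LOAD_FAST_LOAD_FAST y,y → push 1,1. Stack: [1, 1]
BINARY_OP // → 1 // 1 = 1. Stack: [1]
STORE_FAST y → y=1. Stack: []
LOAD_FAST_LOAD_FAST y,a → push 1,17. Stack: [1, 17]
BINARY_OP % → 1 % 17 = 1. Stack: [1]
STORE_FAST y → y=1. Stack: []
LOAD_FAST i → push 1. Stack: [1]
LOAD_CONST → push 1. Stack: [1, 1]
BINARY_OP + → 1 + 1 = 2. Stack: [2]
STORE_FAST i → i=2. Stack: []
LOAD_FAST i → push 2. Stack: [2]
LOAD_CONST → push 2. Stack: [2, 2]
COMPARE_OP bool(<) → 2 vs 2 = False. Stack: [False]
POP_JUMP_IF_FALSE → pop False; jump. Stack: []
LOAD_FAST y → push 1. Stack: [1]
RETURN_VALUE → return 1.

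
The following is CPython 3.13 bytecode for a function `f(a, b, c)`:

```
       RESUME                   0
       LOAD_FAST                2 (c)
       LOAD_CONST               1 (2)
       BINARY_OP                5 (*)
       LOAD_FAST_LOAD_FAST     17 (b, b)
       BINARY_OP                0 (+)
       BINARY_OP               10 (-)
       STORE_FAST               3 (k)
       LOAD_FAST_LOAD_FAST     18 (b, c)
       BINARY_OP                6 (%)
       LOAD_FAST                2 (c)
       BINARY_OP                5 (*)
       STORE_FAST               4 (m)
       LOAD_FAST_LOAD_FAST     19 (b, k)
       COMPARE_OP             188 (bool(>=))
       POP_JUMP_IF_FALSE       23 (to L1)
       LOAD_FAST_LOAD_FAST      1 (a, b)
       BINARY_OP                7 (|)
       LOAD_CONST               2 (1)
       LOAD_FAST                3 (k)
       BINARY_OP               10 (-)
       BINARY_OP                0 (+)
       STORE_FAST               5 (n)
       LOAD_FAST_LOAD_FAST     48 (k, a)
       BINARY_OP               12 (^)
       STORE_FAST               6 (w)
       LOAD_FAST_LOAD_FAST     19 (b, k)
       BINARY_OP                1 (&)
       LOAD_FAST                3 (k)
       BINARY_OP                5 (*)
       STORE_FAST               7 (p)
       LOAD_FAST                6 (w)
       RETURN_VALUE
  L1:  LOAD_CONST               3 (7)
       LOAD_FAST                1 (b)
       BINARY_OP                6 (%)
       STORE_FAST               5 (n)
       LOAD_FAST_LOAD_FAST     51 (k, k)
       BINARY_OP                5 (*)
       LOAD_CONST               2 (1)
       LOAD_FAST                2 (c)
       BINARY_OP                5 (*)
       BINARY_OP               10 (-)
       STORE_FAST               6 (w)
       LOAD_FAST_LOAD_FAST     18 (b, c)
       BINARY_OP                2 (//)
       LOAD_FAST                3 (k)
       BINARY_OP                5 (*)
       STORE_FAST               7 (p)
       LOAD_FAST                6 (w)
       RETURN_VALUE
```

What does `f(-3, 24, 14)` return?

17

LOAD_FAST c → push 14. Stack: [14]
LOAD_CONST → push 2. Stack: [14, 2]
BINARY_OP * → 14 * 2 = 28. Stack: [28]
LOAD_FAST_LOAD_FAST b,b → push 24,24. Stack: [28, 24, 24]
BINARY_OP + → 24 + 24 = 48. Stack: [28, 48]
BINARY_OP - → 28 - 48 = -20. Stack: [-20]
STORE_FAST k → k=-20. Stack: []
LOAD_FAST_LOAD_FAST b,c → push 24,14. Stack: [24, 14]
BINARY_OP % → 24 % 14 = 10. Stack: [10]
LOAD_FAST c → push 14. Stack: [10, 14]
BINARY_OP * → 10 * 14 = 140. Stack: [140]
STORE_FAST m → m=140. Stack: []
LOAD_FAST_LOAD_FAST b,k → push 24,-20. Stack: [24, -20]
COMPARE_OP bool(>=) → 24 vs -20 = True. Stack: [True]
POP_JUMP_IF_FALSE → pop True; no jump. Stack: []
LOAD_FAST_LOAD_FAST a,b → push -3,24. Stack: [-3, 24]
BINARY_OP | → -3 | 24 = -3. Stack: [-3]
LOAD_CONST → push 1. Stack: [-3, 1]
LOAD_FAST k → push -20. Stack: [-3, 1, -20]
BINARY_OP - → 1 - -20 = 21. Stack: [-3, 21]
BINARY_OP + → -3 + 21 = 18. Stack: [18]
STORE_FAST n → n=18. Stack: []
LOAD_FAST_LOAD_FAST k,a → push -20,-3. Stack: [-20, -3]
BINARY_OP ^ → -20 ^ -3 = 17. Stack: [17]
STORE_FAST w → w=17. Stack: []
LOAD_FAST_LOAD_FAST b,k → push 24,-20. Stack: [24, -20]
BINARY_OP & → 24 & -20 = 8. Stack: [8]
LOAD_FAST k → push -20. Stack: [8, -20]
BINARY_OP * → 8 * -20 = -160. Stack: [-160]
STORE_FAST p → p=-160. Stack: []
LOAD_FAST w → push 17. Stack: [17]
RETURN_VALUE → return 17.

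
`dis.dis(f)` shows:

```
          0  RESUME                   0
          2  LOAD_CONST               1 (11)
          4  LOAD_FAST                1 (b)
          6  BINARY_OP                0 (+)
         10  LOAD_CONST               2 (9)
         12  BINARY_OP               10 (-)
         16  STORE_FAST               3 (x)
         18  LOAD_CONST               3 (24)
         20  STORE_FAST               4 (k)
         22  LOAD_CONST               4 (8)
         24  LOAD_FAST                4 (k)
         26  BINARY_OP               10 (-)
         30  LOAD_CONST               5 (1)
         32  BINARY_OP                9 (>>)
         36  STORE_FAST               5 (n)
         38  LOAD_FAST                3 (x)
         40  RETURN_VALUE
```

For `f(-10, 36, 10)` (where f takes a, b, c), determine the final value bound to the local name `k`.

24

LOAD_CONST → push 11. Stack: [11]
LOAD_FAST b → push 36. Stack: [11, 36]
BINARY_OP + → 11 + 36 = 47. Stack: [47]
LOAD_CONST → push 9. Stack: [47, 9]
BINARY_OP - → 47 - 9 = 38. Stack: [38]
STORE_FAST x → x=38. Stack: []
LOAD_CONST → push 24. Stack: [24]
STORE_FAST k → k=24. Stack: []
LOAD_CONST → push 8. Stack: [8]
LOAD_FAST k → push 24. Stack: [8, 24]
BINARY_OP - → 8 - 24 = -16. Stack: [-16]
LOAD_CONST → push 1. Stack: [-16, 1]
BINARY_OP >> → -16 >> 1 = -8. Stack: [-8]
STORE_FAST n → n=-8. Stack: []
LOAD_FAST x → push 38. Stack: [38]
RETURN_VALUE → return 38.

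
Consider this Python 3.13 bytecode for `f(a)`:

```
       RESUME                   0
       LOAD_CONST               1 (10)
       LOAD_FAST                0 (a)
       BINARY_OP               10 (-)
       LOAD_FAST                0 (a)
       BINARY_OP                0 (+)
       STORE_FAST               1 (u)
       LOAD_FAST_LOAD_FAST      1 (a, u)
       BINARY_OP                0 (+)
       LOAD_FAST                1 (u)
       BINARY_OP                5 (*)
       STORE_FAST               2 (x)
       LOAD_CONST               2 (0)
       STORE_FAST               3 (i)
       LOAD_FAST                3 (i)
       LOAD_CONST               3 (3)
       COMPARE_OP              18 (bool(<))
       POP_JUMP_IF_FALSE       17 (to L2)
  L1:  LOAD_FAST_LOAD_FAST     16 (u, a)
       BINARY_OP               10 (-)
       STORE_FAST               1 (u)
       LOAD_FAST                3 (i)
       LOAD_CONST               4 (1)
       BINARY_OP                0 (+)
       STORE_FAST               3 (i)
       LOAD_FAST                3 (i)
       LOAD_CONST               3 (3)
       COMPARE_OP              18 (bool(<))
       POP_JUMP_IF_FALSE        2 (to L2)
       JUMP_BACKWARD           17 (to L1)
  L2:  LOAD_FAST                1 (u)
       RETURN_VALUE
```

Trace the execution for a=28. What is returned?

-74

LOAD_CONST → push 10. Stack: [10]
LOAD_FAST a → push 28. Stack: [10, 28]
BINARY_OP - → 10 - 28 = -18. Stack: [-18]
LOAD_FAST a → push 28. Stack: [-18, 28]
BINARY_OP + → -18 + 28 = 10. Stack: [10]
STORE_FAST u → u=10. Stack: []
LOAD_FAST_LOAD_FAST a,u → push 28,10. Stack: [28, 10]
BINARY_OP + → 28 + 10 = 38. Stack: [38]
LOAD_FAST u → push 10. Stack: [38, 10]
BINARY_OP * → 38 * 10 = 380. Stack: [380]
STORE_FAST x → x=380. Stack: []
LOAD_CONST → push 0. Stack: [0]
STORE_FAST i → i=0. Stack: []
LOAD_FAST i → push 0. Stack: [0]
LOAD_CONST → push 3. Stack: [0, 3]
COMPARE_OP bool(<) → 0 vs 3 = True. Stack: [True]
POP_JUMP_IF_FALSE → pop True; no jump. Stack: []
LOAD_FAST_LOAD_FAST u,a → push 10,28. Stack: [10, 28]
BINARY_OP - → 10 - 28 = -18. Stack: [-18]
STORE_FAST u → u=-18. Stack: []
LOAD_FAST i → push 0. Stack: [0]
LOAD_CONST → push 1. Stack: [0, 1]
BINARY_OP + → 0 + 1 = 1. Stack: [1]
STORE_FAST i → i=1. Stack: []
LOAD_FAST i → push 1. Stack: [1]
LOAD_CONST → push 3. Stack: [1, 3]
COMPARE_OP bool(<) → 1 vs 3 = True. Stack: [True]
POP_JUMP_IF_FALSE → pop True; no jump. Stack: []
LOAD_FAST_LOAD_FAST u,a → push -18,28. Stack: [-18, 28]
BINARY_OP - → -18 - 28 = -46. Stack: [-46]
STORE_FAST u → u=-46. Stack: []
LOAD_FAST i → push 1. Stack: [1]
LOAD_CONST → push 1. Stack: [1, 1]
BINARY_OP + → 1 + 1 = 2. Stack: [2]
STORE_FAST i → i=2. Stack: []
LOAD_FAST i → push 2. Stack: [2]
LOAD_CONST → push 3. Stack: [2, 3]
COMPARE_OP bool(<) → 2 vs 3 = True. Stack: [True]
POP_JUMP_IF_FALSE → pop True; no jump. Stack: []
LOAD_FAST_LOAD_FAST u,a → push -46,28. Stack: [-46, 28]
BINARY_OP - → -46 - 28 = -74. Stack: [-74]
STORE_FAST u → u=-74. Stack: []
LOAD_FAST i → push 2. Stack: [2]
LOAD_CONST → push 1. Stack: [2, 1]
BINARY_OP + → 2 + 1 = 3. Stack: [3]
STORE_FAST i → i=3. Stack: []
LOAD_FAST i → push 3. Stack: [3]
LOAD_CONST → push 3. Stack: [3, 3]
COMPARE_OP bool(<) → 3 vs 3 = False. Stack: [False]
POP_JUMP_IF_FALSE → pop False; jump. Stack: []
LOAD_FAST u → push -74. Stack: [-74]
RETURN_VALUE → return -74.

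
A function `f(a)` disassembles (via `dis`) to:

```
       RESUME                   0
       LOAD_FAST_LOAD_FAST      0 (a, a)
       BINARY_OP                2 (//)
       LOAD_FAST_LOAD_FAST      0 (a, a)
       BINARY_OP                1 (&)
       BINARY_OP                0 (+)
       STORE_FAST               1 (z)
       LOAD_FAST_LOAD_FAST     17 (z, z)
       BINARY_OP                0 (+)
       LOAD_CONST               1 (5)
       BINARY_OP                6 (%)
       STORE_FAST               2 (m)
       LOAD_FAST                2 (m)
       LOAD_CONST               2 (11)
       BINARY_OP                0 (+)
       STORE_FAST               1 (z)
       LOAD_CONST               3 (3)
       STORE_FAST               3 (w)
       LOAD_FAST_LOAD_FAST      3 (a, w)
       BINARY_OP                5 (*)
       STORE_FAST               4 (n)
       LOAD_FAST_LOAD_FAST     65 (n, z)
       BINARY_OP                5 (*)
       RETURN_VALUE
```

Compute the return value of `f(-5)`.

-195

LOAD_FAST_LOAD_FAST a,a → push -5,-5. Stack: [-5, -5]
BINARY_OP // → -5 // -5 = 1. Stack: [1]
LOAD_FAST_LOAD_FAST a,a → push -5,-5. Stack: [1, -5, -5]
BINARY_OP & → -5 & -5 = -5. Stack: [1, -5]
BINARY_OP + → 1 + -5 = -4. Stack: [-4]
STORE_FAST z → z=-4. Stack: []
LOAD_FAST_LOAD_FAST z,z → push -4,-4. Stack: [-4, -4]
BINARY_OP + → -4 + -4 = -8. Stack: [-8]
LOAD_CONST → push 5. Stack: [-8, 5]
BINARY_OP % → -8 % 5 = 2. Stack: [2]
STORE_FAST m → m=2. Stack: []
LOAD_FAST m → push 2. Stack: [2]
LOAD_CONST → push 11. Stack: [2, 11]
BINARY_OP + → 2 + 11 = 13. Stack: [13]
STORE_FAST z → z=13. Stack: []
LOAD_CONST → push 3. Stack: [3]
STORE_FAST w → w=3. Stack: []
LOAD_FAST_LOAD_FAST a,w → push -5,3. Stack: [-5, 3]
BINARY_OP * → -5 * 3 = -15. Stack: [-15]
STORE_FAST n → n=-15. Stack: []
LOAD_FAST_LOAD_FAST n,z → push -15,13. Stack: [-15, 13]
BINARY_OP * → -15 * 13 = -195. Stack: [-195]
RETURN_VALUE → return -195.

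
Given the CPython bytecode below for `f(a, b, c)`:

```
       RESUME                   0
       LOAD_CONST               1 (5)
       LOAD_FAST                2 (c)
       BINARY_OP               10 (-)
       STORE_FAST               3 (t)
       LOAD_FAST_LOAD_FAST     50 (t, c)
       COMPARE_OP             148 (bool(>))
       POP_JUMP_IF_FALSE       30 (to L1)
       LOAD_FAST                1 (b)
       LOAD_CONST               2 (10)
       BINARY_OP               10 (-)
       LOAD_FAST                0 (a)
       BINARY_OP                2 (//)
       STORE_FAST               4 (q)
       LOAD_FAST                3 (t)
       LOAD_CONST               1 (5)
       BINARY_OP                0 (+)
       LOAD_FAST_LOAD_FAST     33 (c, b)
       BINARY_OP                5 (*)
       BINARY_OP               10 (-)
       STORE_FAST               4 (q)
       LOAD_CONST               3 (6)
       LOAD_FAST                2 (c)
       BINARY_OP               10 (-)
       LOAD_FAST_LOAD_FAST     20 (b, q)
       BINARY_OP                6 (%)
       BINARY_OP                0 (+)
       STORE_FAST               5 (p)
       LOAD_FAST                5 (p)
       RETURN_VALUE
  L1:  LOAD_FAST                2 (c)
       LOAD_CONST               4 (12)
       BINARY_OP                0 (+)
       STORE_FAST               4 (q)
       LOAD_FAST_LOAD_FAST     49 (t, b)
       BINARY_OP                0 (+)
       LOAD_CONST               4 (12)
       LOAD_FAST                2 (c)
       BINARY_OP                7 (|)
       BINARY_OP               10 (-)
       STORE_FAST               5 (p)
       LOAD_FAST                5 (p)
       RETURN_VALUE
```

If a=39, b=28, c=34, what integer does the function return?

LOAD_CONST → push 5. Stack: [5]
LOAD_FAST c → push 34. Stack: [5, 34]
BINARY_OP - → 5 - 34 = -29. Stack: [-29]
STORE_FAST t → t=-29. Stack: []
LOAD_FAST_LOAD_FAST t,c → push -29,34. Stack: [-29, 34]
COMPARE_OP bool(>) → -29 vs 34 = False. Stack: [False]
POP_JUMP_IF_FALSE → pop False; jump. Stack: []
LOAD_FAST c → push 34. Stack: [34]
LOAD_CONST → push 12. Stack: [34, 12]
BINARY_OP + → 34 + 12 = 46. Stack: [46]
STORE_FAST q → q=46. Stack: []
LOAD_FAST_LOAD_FAST t,b → push -29,28. Stack: [-29, 28]
BINARY_OP + → -29 + 28 = -1. Stack: [-1]
LOAD_CONST → push 12. Stack: [-1, 12]
LOAD_FAST c → push 34. Stack: [-1, 12, 34]
BINARY_OP | → 12 | 34 = 46. Stack: [-1, 46]
BINARY_OP - → -1 - 46 = -47. Stack: [-47]
STORE_FAST p → p=-47. Stack: []
LOAD_FAST p → push -47. Stack: [-47]
RETURN_VALUE → return -47.

-47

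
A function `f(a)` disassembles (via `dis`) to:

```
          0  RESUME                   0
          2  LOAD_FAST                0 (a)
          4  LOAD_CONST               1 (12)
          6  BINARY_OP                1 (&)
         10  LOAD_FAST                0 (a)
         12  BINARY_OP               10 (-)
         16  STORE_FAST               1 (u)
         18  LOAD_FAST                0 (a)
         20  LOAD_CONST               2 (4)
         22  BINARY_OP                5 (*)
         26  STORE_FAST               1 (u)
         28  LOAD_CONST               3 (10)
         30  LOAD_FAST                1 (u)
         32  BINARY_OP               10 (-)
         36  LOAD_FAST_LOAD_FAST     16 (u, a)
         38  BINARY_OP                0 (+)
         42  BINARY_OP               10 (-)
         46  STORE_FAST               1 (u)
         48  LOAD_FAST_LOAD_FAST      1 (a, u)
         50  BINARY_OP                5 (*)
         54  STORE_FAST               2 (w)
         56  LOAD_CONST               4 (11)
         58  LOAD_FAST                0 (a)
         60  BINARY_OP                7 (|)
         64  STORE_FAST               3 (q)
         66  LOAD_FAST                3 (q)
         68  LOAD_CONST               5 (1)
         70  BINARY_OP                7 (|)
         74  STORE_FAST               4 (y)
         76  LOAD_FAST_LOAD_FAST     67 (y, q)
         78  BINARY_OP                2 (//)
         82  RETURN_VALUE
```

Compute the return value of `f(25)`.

1

LOAD_FAST a → push 25. Stack: [25]
LOAD_CONST → push 12. Stack: [25, 12]
BINARY_OP & → 25 & 12 = 8. Stack: [8]
LOAD_FAST a → push 25. Stack: [8, 25]
BINARY_OP - → 8 - 25 = -17. Stack: [-17]
STORE_FAST u → u=-17. Stack: []
LOAD_FAST a → push 25. Stack: [25]
LOAD_CONST → push 4. Stack: [25, 4]
BINARY_OP * → 25 * 4 = 100. Stack: [100]
STORE_FAST u → u=100. Stack: []
LOAD_CONST → push 10. Stack: [10]
LOAD_FAST u → push 100. Stack: [10, 100]
BINARY_OP - → 10 - 100 = -90. Stack: [-90]
LOAD_FAST_LOAD_FAST u,a → push 100,25. Stack: [-90, 100, 25]
BINARY_OP + → 100 + 25 = 125. Stack: [-90, 125]
BINARY_OP - → -90 - 125 = -215. Stack: [-215]
STORE_FAST u → u=-215. Stack: []
LOAD_FAST_LOAD_FAST a,u → push 25,-215. Stack: [25, -215]
BINARY_OP * → 25 * -215 = -5375. Stack: [-5375]
STORE_FAST w → w=-5375. Stack: []
LOAD_CONST → push 11. Stack: [11]
LOAD_FAST a → push 25. Stack: [11, 25]
BINARY_OP | → 11 | 25 = 27. Stack: [27]
STORE_FAST q → q=27. Stack: []
LOAD_FAST q → push 27. Stack: [27]
LOAD_CONST → push 1. Stack: [27, 1]
BINARY_OP | → 27 | 1 = 27. Stack: [27]
STORE_FAST y → y=27. Stack: []
LOAD_FAST_LOAD_FAST y,q → push 27,27. Stack: [27, 27]
BINARY_OP // → 27 // 27 = 1. Stack: [1]
RETURN_VALUE → return 1.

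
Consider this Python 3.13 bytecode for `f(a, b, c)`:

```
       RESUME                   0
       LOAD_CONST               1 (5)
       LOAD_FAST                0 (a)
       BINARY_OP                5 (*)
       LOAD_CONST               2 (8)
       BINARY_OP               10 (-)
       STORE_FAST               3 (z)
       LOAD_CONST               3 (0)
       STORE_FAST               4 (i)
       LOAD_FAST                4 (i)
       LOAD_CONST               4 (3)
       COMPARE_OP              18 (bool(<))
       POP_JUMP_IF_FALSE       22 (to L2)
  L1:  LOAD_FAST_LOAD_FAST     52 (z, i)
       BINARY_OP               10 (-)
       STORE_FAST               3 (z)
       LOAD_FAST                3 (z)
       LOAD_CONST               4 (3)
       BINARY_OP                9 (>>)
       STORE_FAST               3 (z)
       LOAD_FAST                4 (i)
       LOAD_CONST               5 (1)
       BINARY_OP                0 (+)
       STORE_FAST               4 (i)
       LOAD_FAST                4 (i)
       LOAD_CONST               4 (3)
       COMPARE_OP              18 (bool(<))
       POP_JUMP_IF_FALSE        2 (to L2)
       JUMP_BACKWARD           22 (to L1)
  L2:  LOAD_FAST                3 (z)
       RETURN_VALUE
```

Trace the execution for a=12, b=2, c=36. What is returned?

-1

LOAD_CONST → push 5. Stack: [5]
LOAD_FAST a → push 12. Stack: [5, 12]
BINARY_OP * → 5 * 12 = 60. Stack: [60]
LOAD_CONST → push 8. Stack: [60, 8]
BINARY_OP - → 60 - 8 = 52. Stack: [52]
STORE_FAST z → z=52. Stack: []
LOAD_CONST → push 0. Stack: [0]
STORE_FAST i → i=0. Stack: []
LOAD_FAST i → push 0. Stack: [0]
LOAD_CONST → push 3. Stack: [0, 3]
COMPARE_OP bool(<) → 0 vs 3 = True. Stack: [True]
POP_JUMP_IF_FALSE → pop True; no jump. Stack: []
LOAD_FAST_LOAD_FAST z,i → push 52,0. Stack: [52, 0]
BINARY_OP - → 52 - 0 = 52. Stack: [52]
STORE_FAST z → z=52. Stack: []
LOAD_FAST z → push 52. Stack: [52]
LOAD_CONST → push 3. Stack: [52, 3]
BINARY_OP >> → 52 >> 3 = 6. Stack: [6]
STORE_FAST z → z=6. Stack: []
LOAD_FAST i → push 0. Stack: [0]
LOAD_CONST → push 1. Stack: [0, 1]
BINARY_OP + → 0 + 1 = 1. Stack: [1]
STORE_FAST i → i=1. Stack: []
LOAD_FAST i → push 1. Stack: [1]
LOAD_CONST → push 3. Stack: [1, 3]
COMPARE_OP bool(<) → 1 vs 3 = True. Stack: [True]
POP_JUMP_IF_FALSE → pop True; no jump. Stack: []
LOAD_FAST_LOAD_FAST z,i → push 6,1. Stack: [6, 1]
BINARY_OP - → 6 - 1 = 5. Stack: [5]
STORE_FAST z → z=5. Stack: []
LOAD_FAST z → push 5. Stack: [5]
LOAD_CONST → push 3. Stack: [5, 3]
BINARY_OP >> → 5 >> 3 = 0. Stack: [0]
STORE_FAST z → z=0. Stack: []
LOAD_FAST i → push 1. Stack: [1]
LOAD_CONST → push 1. Stack: [1, 1]
BINARY_OP + → 1 + 1 = 2. Stack: [2]
STORE_FAST i → i=2. Stack: []
LOAD_FAST i → push 2. Stack: [2]
LOAD_CONST → push 3. Stack: [2, 3]
COMPARE_OP bool(<) → 2 vs 3 = True. Stack: [True]
POP_JUMP_IF_FALSE → pop True; no jump. Stack: []
LOAD_FAST_LOAD_FAST z,i → push 0,2. Stack: [0, 2]
BINARY_OP - → 0 - 2 = -2. Stack: [-2]
STORE_FAST z → z=-2. Stack: []
LOAD_FAST z → push -2. Stack: [-2]
LOAD_CONST → push 3. Stack: [-2, 3]
BINARY_OP >> → -2 >> 3 = -1. Stack: [-1]
STORE_FAST z → z=-1. Stack: []
LOAD_FAST i → push 2. Stack: [2]
LOAD_CONST → push 1. Stack: [2, 1]
BINARY_OP + → 2 + 1 = 3. Stack: [3]
STORE_FAST i → i=3. Stack: []
LOAD_FAST i → push 3. Stack: [3]
LOAD_CONST → push 3. Stack: [3, 3]
COMPARE_OP bool(<) → 3 vs 3 = False. Stack: [False]
POP_JUMP_IF_FALSE → pop False; jump. Stack: []
LOAD_FAST z → push -1. Stack: [-1]
RETURN_VALUE → return -1.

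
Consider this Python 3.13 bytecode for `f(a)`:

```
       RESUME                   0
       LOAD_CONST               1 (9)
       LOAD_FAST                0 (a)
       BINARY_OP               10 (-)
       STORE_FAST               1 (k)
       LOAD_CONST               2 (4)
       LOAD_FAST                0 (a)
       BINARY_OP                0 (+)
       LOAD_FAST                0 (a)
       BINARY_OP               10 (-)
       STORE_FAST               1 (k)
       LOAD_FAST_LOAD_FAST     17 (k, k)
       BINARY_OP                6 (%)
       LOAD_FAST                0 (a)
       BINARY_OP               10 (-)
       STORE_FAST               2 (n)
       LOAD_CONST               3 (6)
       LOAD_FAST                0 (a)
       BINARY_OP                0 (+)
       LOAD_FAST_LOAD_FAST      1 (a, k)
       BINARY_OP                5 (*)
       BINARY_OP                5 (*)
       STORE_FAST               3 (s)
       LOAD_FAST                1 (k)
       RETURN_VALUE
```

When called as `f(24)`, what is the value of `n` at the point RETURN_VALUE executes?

-24

LOAD_CONST → push 9. Stack: [9]
LOAD_FAST a → push 24. Stack: [9, 24]
BINARY_OP - → 9 - 24 = -15. Stack: [-15]
STORE_FAST k → k=-15. Stack: []
LOAD_CONST → push 4. Stack: [4]
LOAD_FAST a → push 24. Stack: [4, 24]
BINARY_OP + → 4 + 24 = 28. Stack: [28]
LOAD_FAST a → push 24. Stack: [28, 24]
BINARY_OP - → 28 - 24 = 4. Stack: [4]
STORE_FAST k → k=4. Stack: []
LOAD_FAST_LOAD_FAST k,k → push 4,4. Stack: [4, 4]
BINARY_OP % → 4 % 4 = 0. Stack: [0]
LOAD_FAST a → push 24. Stack: [0, 24]
BINARY_OP - → 0 - 24 = -24. Stack: [-24]
STORE_FAST n → n=-24. Stack: []
LOAD_CONST → push 6. Stack: [6]
LOAD_FAST a → push 24. Stack: [6, 24]
BINARY_OP + → 6 + 24 = 30. Stack: [30]
LOAD_FAST_LOAD_FAST a,k → push 24,4. Stack: [30, 24, 4]
BINARY_OP * → 24 * 4 = 96. Stack: [30, 96]
BINARY_OP * → 30 * 96 = 2880. Stack: [2880]
STORE_FAST s → s=2880. Stack: []
LOAD_FAST k → push 4. Stack: [4]
RETURN_VALUE → return 4.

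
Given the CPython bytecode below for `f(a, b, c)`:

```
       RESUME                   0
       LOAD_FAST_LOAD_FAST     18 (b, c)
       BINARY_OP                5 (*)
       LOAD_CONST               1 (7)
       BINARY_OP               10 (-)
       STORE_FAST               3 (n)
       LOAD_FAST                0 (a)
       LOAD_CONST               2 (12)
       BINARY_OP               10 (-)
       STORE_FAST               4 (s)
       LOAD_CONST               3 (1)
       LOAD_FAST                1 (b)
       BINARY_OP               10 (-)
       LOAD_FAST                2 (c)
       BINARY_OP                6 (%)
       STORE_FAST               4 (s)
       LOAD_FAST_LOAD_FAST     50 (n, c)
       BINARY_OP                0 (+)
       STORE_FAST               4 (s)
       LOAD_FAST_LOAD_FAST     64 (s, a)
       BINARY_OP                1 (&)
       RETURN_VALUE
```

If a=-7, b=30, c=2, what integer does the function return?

LOAD_FAST_LOAD_FAST b,c → push 30,2. Stack: [30, 2]
BINARY_OP * → 30 * 2 = 60. Stack: [60]
LOAD_CONST → push 7. Stack: [60, 7]
BINARY_OP - → 60 - 7 = 53. Stack: [53]
STORE_FAST n → n=53. Stack: []
LOAD_FAST a → push -7. Stack: [-7]
LOAD_CONST → push 12. Stack: [-7, 12]
BINARY_OP - → -7 - 12 = -19. Stack: [-19]
STORE_FAST s → s=-19. Stack: []
LOAD_CONST → push 1. Stack: [1]
LOAD_FAST b → push 30. Stack: [1, 30]
BINARY_OP - → 1 - 30 = -29. Stack: [-29]
LOAD_FAST c → push 2. Stack: [-29, 2]
BINARY_OP % → -29 % 2 = 1. Stack: [1]
STORE_FAST s → s=1. Stack: []
LOAD_FAST_LOAD_FAST n,c → push 53,2. Stack: [53, 2]
BINARY_OP + → 53 + 2 = 55. Stack: [55]
STORE_FAST s → s=55. Stack: []
LOAD_FAST_LOAD_FAST s,a → push 55,-7. Stack: [55, -7]
BINARY_OP & → 55 & -7 = 49. Stack: [49]
RETURN_VALUE → return 49.

49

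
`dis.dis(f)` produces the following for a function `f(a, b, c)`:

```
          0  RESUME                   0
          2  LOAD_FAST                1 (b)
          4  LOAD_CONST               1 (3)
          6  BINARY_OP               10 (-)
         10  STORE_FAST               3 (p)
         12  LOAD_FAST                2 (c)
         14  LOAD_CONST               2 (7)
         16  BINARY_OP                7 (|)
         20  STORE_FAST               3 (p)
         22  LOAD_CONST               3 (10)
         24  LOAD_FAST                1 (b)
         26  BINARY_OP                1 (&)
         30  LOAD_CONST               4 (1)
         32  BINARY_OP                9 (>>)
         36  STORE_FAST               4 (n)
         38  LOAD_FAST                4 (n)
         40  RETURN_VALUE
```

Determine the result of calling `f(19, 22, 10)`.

1

LOAD_FAST b → push 22. Stack: [22]
LOAD_CONST → push 3. Stack: [22, 3]
BINARY_OP - → 22 - 3 = 19. Stack: [19]
STORE_FAST p → p=19. Stack: []
LOAD_FAST c → push 10. Stack: [10]
LOAD_CONST → push 7. Stack: [10, 7]
BINARY_OP | → 10 | 7 = 15. Stack: [15]
STORE_FAST p → p=15. Stack: []
LOAD_CONST → push 10. Stack: [10]
LOAD_FAST b → push 22. Stack: [10, 22]
BINARY_OP & → 10 & 22 = 2. Stack: [2]
LOAD_CONST → push 1. Stack: [2, 1]
BINARY_OP >> → 2 >> 1 = 1. Stack: [1]
STORE_FAST n → n=1. Stack: []
LOAD_FAST n → push 1. Stack: [1]
RETURN_VALUE → return 1.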